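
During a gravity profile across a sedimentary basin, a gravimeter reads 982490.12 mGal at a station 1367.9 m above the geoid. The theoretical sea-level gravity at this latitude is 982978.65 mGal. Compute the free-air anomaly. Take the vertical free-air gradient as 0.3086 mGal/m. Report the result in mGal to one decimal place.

-66.4

Free-air correction = 0.3086 × 1367.9 = 422.13 mGal
Free-air anomaly = 982490.12 − 982978.65 + (422.13) = -66.40 mGal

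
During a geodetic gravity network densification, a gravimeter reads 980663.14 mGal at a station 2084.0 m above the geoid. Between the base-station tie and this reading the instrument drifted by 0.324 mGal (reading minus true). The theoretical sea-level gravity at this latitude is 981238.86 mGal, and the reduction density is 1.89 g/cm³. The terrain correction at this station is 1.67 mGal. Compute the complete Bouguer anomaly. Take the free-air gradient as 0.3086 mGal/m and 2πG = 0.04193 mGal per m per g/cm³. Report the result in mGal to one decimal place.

Drift-corrected reading = 980663.14 − (0.324) = 980662.816 mGal
Free-air correction = 0.3086 × 2084.0 = 643.12 mGal
Free-air anomaly = 980662.816 − 981238.86 + (643.12) = 67.076 mGal
Bouguer slab correction = 0.04193 × 1.89 × 2084.0 = 165.15 mGal
Simple Bouguer anomaly = 67.076 − (165.15) = -98.074 mGal
Complete Bouguer anomaly = -98.074 + 1.67 = -96.404 mGal

-96.4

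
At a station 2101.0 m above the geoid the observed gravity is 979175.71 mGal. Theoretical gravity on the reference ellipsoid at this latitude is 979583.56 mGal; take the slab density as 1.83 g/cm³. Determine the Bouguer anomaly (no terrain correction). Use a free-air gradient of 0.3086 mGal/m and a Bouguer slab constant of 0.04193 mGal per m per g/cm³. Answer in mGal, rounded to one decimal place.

79.3

Free-air correction = 0.3086 × 2101.0 = 648.37 mGal
Free-air anomaly = 979175.71 − 979583.56 + (648.37) = 240.52 mGal
Bouguer slab correction = 0.04193 × 1.83 × 2101.0 = 161.21 mGal
Simple Bouguer anomaly = 240.52 − (161.21) = 79.31 mGal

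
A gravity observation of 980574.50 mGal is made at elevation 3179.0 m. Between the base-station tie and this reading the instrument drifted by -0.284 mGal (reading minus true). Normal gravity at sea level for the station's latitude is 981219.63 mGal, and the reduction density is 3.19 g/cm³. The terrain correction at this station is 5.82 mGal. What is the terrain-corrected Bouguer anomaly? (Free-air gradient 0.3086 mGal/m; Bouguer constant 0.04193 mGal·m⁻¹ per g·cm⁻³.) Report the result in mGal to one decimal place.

Drift-corrected reading = 980574.50 − (-0.284) = 980574.784 mGal
Free-air correction = 0.3086 × 3179.0 = 981.04 mGal
Free-air anomaly = 980574.784 − 981219.63 + (981.04) = 336.194 mGal
Bouguer slab correction = 0.04193 × 3.19 × 3179.0 = 425.21 mGal
Simple Bouguer anomaly = 336.194 − (425.21) = -89.016 mGal
Complete Bouguer anomaly = -89.016 + 5.82 = -83.196 mGal

-83.2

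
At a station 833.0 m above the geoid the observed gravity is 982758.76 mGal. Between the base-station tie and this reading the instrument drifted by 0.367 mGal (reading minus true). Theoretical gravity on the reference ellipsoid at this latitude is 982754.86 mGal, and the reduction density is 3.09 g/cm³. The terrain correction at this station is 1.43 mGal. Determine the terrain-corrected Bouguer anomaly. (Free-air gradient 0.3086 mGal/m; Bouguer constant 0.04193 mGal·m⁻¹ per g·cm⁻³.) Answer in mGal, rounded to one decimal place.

154.1

Drift-corrected reading = 982758.76 − (0.367) = 982758.393 mGal
Free-air correction = 0.3086 × 833.0 = 257.06 mGal
Free-air anomaly = 982758.393 − 982754.86 + (257.06) = 260.593 mGal
Bouguer slab correction = 0.04193 × 3.09 × 833.0 = 107.93 mGal
Simple Bouguer anomaly = 260.593 − (107.93) = 152.663 mGal
Complete Bouguer anomaly = 152.663 + 1.43 = 154.093 mGal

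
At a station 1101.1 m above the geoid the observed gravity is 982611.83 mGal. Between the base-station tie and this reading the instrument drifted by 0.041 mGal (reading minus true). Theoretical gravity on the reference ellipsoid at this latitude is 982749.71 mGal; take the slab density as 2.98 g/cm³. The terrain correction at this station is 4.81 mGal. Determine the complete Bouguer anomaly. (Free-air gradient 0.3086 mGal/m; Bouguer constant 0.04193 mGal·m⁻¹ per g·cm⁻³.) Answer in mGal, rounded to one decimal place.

69.1

Drift-corrected reading = 982611.83 − (0.041) = 982611.789 mGal
Free-air correction = 0.3086 × 1101.1 = 339.80 mGal
Free-air anomaly = 982611.789 − 982749.71 + (339.80) = 201.879 mGal
Bouguer slab correction = 0.04193 × 2.98 × 1101.1 = 137.58 mGal
Simple Bouguer anomaly = 201.879 − (137.58) = 64.299 mGal
Complete Bouguer anomaly = 64.299 + 4.81 = 69.109 mGal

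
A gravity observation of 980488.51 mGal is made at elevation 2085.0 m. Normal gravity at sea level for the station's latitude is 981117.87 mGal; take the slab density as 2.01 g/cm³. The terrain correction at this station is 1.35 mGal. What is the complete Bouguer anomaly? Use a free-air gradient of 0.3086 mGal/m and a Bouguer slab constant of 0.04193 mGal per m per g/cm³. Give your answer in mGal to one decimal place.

-160.3

Free-air correction = 0.3086 × 2085.0 = 643.43 mGal
Free-air anomaly = 980488.51 − 981117.87 + (643.43) = 14.07 mGal
Bouguer slab correction = 0.04193 × 2.01 × 2085.0 = 175.72 mGal
Simple Bouguer anomaly = 14.07 − (175.72) = -161.65 mGal
Complete Bouguer anomaly = -161.65 + 1.35 = -160.30 mGal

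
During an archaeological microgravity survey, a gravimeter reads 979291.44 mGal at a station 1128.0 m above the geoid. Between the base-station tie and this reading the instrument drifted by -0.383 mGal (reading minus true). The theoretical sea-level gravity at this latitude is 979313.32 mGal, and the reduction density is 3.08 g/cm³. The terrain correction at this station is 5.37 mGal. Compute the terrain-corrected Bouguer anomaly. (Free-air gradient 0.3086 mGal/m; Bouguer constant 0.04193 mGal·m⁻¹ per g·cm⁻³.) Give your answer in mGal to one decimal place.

186.3

Drift-corrected reading = 979291.44 − (-0.383) = 979291.823 mGal
Free-air correction = 0.3086 × 1128.0 = 348.10 mGal
Free-air anomaly = 979291.823 − 979313.32 + (348.10) = 326.603 mGal
Bouguer slab correction = 0.04193 × 3.08 × 1128.0 = 145.67 mGal
Simple Bouguer anomaly = 326.603 − (145.67) = 180.933 mGal
Complete Bouguer anomaly = 180.933 + 5.37 = 186.303 mGal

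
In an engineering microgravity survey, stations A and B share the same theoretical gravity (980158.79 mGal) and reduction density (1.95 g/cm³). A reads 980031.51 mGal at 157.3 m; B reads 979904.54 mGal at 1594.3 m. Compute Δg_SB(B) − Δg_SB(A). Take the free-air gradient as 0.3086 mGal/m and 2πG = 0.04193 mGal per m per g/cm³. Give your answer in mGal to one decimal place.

199.0

Δg_SB(A) = 980031.51 − 980158.79 + 0.3086×157.3 − 0.04193×1.95×157.3 = -91.60 mGal
Δg_SB(B) = 979904.54 − 980158.79 + 0.3086×1594.3 − 0.04193×1.95×1594.3 = 107.40 mGal
Difference = 107.40 − (-91.60) = 199.00 mGal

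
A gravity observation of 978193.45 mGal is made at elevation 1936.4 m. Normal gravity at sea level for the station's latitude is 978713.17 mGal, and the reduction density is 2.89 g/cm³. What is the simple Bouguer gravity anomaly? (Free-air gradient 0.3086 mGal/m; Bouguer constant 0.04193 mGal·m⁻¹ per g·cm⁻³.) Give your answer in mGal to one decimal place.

Free-air correction = 0.3086 × 1936.4 = 597.57 mGal
Free-air anomaly = 978193.45 − 978713.17 + (597.57) = 77.85 mGal
Bouguer slab correction = 0.04193 × 2.89 × 1936.4 = 234.65 mGal
Simple Bouguer anomaly = 77.85 − (234.65) = -156.80 mGal

-156.8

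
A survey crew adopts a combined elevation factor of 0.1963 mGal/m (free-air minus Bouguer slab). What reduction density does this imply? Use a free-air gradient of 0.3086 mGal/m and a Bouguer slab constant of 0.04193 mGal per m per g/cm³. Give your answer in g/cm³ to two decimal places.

2.68

0.1963 = 0.3086 − 0.04193 × ρ
ρ = (0.3086 − 0.1963) / 0.04193 = 2.68 g/cm³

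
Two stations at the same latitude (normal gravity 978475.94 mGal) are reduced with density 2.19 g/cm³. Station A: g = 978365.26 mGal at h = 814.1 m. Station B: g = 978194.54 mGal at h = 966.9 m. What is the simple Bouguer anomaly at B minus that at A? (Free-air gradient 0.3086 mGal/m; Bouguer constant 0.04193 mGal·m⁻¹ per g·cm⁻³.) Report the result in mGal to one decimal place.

-137.6

Δg_SB(A) = 978365.26 − 978475.94 + 0.3086×814.1 − 0.04193×2.19×814.1 = 65.80 mGal
Δg_SB(B) = 978194.54 − 978475.94 + 0.3086×966.9 − 0.04193×2.19×966.9 = -71.80 mGal
Difference = -71.80 − (65.80) = -137.60 mGal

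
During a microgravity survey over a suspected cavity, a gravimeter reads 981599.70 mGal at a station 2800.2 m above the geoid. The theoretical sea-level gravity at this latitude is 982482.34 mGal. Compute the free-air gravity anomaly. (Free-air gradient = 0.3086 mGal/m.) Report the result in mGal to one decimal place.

-18.5

Free-air correction = 0.3086 × 2800.2 = 864.14 mGal
Free-air anomaly = 981599.70 − 982482.34 + (864.14) = -18.50 mGal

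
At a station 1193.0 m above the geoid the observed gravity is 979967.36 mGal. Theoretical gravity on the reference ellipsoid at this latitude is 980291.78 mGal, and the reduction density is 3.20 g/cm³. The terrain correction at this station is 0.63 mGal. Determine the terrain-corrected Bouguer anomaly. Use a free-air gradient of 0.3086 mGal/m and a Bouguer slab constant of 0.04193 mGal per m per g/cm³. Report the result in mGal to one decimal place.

-115.7

Free-air correction = 0.3086 × 1193.0 = 368.16 mGal
Free-air anomaly = 979967.36 − 980291.78 + (368.16) = 43.74 mGal
Bouguer slab correction = 0.04193 × 3.20 × 1193.0 = 160.07 mGal
Simple Bouguer anomaly = 43.74 − (160.07) = -116.33 mGal
Complete Bouguer anomaly = -116.33 + 0.63 = -115.70 mGal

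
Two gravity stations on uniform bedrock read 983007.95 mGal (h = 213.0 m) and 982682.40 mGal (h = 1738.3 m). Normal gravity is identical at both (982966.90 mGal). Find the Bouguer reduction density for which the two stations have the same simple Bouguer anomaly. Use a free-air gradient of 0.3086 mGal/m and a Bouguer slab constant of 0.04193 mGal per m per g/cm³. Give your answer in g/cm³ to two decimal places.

2.27

Δg_obs = 982682.40 − 983007.95 = -325.55 mGal over Δh = 1738.3 − 213.0 = 1525.3 m
Equal Bouguer anomalies ⇒ Δg_obs + (0.3086 − 0.04193ρ)·Δh = 0
0.3086 − 0.04193ρ = −Δg_obs/Δh = 0.21343
ρ = (0.3086 − 0.21343) / 0.04193 = 2.27 g/cm³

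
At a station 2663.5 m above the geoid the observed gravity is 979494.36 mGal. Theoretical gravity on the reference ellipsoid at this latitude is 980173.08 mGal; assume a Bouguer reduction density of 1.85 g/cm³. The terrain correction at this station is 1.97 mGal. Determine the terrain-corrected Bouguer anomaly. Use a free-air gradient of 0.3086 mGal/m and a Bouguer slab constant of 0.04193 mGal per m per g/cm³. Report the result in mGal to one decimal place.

-61.4

Free-air correction = 0.3086 × 2663.5 = 821.96 mGal
Free-air anomaly = 979494.36 − 980173.08 + (821.96) = 143.24 mGal
Bouguer slab correction = 0.04193 × 1.85 × 2663.5 = 206.61 mGal
Simple Bouguer anomaly = 143.24 − (206.61) = -63.37 mGal
Complete Bouguer anomaly = -63.37 + 1.97 = -61.40 mGal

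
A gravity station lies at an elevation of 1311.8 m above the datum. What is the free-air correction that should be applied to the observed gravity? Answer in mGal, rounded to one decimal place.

Free-air correction = 0.3086 × 1311.8 = 404.8 mGal

404.8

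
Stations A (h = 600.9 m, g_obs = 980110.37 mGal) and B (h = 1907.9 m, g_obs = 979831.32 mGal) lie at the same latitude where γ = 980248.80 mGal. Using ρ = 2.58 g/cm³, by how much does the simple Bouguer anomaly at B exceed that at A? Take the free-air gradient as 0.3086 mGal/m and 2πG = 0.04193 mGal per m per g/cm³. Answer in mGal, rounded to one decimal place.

Δg_SB(A) = 980110.37 − 980248.80 + 0.3086×600.9 − 0.04193×2.58×600.9 = -18.00 mGal
Δg_SB(B) = 979831.32 − 980248.80 + 0.3086×1907.9 − 0.04193×2.58×1907.9 = -35.10 mGal
Difference = -35.10 − (-18.00) = -17.10 mGal

-17.1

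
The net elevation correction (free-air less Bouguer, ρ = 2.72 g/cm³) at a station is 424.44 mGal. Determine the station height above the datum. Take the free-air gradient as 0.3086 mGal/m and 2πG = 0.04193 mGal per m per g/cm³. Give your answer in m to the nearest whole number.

2182

Combined gradient = 0.3086 − 0.04193 × 2.72 = 0.1945504 mGal/m
h = 424.44 / 0.1945504 = 2181.65 m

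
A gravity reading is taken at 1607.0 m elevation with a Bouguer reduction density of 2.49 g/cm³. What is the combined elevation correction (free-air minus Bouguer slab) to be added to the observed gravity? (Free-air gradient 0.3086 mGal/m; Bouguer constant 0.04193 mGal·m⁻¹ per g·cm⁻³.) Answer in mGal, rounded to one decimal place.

328.1

Combined gradient = 0.3086 − 0.04193 × 2.49 = 0.2041943 mGal/m
Combined elevation correction = 0.2041943 × 1607.0 = 328.1 mGal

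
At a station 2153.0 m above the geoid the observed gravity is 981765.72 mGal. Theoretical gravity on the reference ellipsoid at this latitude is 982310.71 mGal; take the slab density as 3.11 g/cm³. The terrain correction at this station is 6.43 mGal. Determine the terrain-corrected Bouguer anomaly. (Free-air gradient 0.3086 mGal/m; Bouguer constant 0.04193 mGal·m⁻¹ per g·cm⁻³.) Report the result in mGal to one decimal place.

-154.9

Free-air correction = 0.3086 × 2153.0 = 664.42 mGal
Free-air anomaly = 981765.72 − 982310.71 + (664.42) = 119.43 mGal
Bouguer slab correction = 0.04193 × 3.11 × 2153.0 = 280.76 mGal
Simple Bouguer anomaly = 119.43 − (280.76) = -161.33 mGal
Complete Bouguer anomaly = -161.33 + 6.43 = -154.90 mGal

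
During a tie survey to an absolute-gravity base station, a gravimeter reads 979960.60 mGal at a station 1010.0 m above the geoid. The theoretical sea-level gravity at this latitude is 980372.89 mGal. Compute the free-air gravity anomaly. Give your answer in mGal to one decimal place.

-100.6

Free-air correction = 0.3086 × 1010.0 = 311.69 mGal
Free-air anomaly = 979960.60 − 980372.89 + (311.69) = -100.60 mGal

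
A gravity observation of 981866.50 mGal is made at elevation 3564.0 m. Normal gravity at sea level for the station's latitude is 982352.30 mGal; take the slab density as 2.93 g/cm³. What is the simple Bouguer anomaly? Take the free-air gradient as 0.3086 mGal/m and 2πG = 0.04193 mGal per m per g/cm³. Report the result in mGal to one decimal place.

Free-air correction = 0.3086 × 3564.0 = 1099.85 mGal
Free-air anomaly = 981866.50 − 982352.30 + (1099.85) = 614.05 mGal
Bouguer slab correction = 0.04193 × 2.93 × 3564.0 = 437.85 mGal
Simple Bouguer anomaly = 614.05 − (437.85) = 176.20 mGal

176.2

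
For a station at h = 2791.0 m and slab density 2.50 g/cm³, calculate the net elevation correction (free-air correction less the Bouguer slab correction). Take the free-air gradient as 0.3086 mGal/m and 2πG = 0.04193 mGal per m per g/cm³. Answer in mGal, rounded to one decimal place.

568.7

Combined gradient = 0.3086 − 0.04193 × 2.50 = 0.2037750 mGal/m
Combined elevation correction = 0.2037750 × 2791.0 = 568.7 mGal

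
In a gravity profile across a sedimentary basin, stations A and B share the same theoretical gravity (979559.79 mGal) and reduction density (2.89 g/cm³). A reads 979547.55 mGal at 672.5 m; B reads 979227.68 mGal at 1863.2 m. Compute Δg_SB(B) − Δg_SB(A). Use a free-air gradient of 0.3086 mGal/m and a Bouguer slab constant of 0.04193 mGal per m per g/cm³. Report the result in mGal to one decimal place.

-96.7

Δg_SB(A) = 979547.55 − 979559.79 + 0.3086×672.5 − 0.04193×2.89×672.5 = 113.80 mGal
Δg_SB(B) = 979227.68 − 979559.79 + 0.3086×1863.2 − 0.04193×2.89×1863.2 = 17.10 mGal
Difference = 17.10 − (113.80) = -96.70 mGal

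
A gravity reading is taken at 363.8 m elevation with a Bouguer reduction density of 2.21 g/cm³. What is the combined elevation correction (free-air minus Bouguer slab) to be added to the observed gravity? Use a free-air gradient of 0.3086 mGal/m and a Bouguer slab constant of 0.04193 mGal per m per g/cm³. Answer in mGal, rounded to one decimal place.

78.6

Combined gradient = 0.3086 − 0.04193 × 2.21 = 0.2159347 mGal/m
Combined elevation correction = 0.2159347 × 363.8 = 78.6 mGal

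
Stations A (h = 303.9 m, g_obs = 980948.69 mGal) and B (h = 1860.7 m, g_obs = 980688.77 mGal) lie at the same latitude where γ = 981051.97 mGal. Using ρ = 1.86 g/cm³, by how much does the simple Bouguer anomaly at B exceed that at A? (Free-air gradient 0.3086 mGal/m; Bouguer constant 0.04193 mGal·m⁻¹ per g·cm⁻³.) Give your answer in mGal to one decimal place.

Δg_SB(A) = 980948.69 − 981051.97 + 0.3086×303.9 − 0.04193×1.86×303.9 = -33.20 mGal
Δg_SB(B) = 980688.77 − 981051.97 + 0.3086×1860.7 − 0.04193×1.86×1860.7 = 65.90 mGal
Difference = 65.90 − (-33.20) = 99.10 mGal

99.1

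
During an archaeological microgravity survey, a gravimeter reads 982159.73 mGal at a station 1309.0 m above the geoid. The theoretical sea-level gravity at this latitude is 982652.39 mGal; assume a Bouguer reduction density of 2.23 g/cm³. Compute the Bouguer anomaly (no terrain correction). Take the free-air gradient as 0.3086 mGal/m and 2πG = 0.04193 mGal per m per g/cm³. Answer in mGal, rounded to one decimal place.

-211.1

Free-air correction = 0.3086 × 1309.0 = 403.96 mGal
Free-air anomaly = 982159.73 − 982652.39 + (403.96) = -88.70 mGal
Bouguer slab correction = 0.04193 × 2.23 × 1309.0 = 122.40 mGal
Simple Bouguer anomaly = -88.70 − (122.40) = -211.10 mGal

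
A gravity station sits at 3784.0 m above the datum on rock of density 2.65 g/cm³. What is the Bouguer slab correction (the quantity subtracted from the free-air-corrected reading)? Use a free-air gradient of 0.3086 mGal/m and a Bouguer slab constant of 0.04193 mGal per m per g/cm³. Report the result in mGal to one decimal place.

420.5

Bouguer slab correction = 0.04193 × 2.65 × 3784.0 = 420.5 mGal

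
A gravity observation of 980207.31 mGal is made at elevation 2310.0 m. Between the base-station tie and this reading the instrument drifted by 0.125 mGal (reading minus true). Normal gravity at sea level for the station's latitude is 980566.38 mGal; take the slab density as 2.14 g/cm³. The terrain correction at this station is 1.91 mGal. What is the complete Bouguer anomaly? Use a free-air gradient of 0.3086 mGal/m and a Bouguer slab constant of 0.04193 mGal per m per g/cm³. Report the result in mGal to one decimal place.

148.3

Drift-corrected reading = 980207.31 − (0.125) = 980207.185 mGal
Free-air correction = 0.3086 × 2310.0 = 712.87 mGal
Free-air anomaly = 980207.185 − 980566.38 + (712.87) = 353.675 mGal
Bouguer slab correction = 0.04193 × 2.14 × 2310.0 = 207.28 mGal
Simple Bouguer anomaly = 353.675 − (207.28) = 146.395 mGal
Complete Bouguer anomaly = 146.395 + 1.91 = 148.305 mGal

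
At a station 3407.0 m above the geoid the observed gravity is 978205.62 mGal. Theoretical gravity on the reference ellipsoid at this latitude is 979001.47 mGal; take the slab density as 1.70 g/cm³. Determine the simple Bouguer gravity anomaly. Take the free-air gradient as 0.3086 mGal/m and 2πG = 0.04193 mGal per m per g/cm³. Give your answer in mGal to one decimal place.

Free-air correction = 0.3086 × 3407.0 = 1051.40 mGal
Free-air anomaly = 978205.62 − 979001.47 + (1051.40) = 255.55 mGal
Bouguer slab correction = 0.04193 × 1.70 × 3407.0 = 242.85 mGal
Simple Bouguer anomaly = 255.55 − (242.85) = 12.70 mGal

12.7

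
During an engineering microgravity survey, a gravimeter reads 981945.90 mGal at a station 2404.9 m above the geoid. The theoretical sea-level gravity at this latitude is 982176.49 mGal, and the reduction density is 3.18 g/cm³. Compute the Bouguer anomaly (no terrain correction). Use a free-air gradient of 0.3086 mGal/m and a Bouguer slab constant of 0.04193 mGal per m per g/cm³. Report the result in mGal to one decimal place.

Free-air correction = 0.3086 × 2404.9 = 742.15 mGal
Free-air anomaly = 981945.90 − 982176.49 + (742.15) = 511.56 mGal
Bouguer slab correction = 0.04193 × 3.18 × 2404.9 = 320.66 mGal
Simple Bouguer anomaly = 511.56 − (320.66) = 190.90 mGal

190.9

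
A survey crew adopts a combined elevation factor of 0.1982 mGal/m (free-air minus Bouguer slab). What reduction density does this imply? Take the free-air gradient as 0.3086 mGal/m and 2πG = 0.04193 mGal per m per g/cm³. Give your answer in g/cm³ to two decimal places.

0.1982 = 0.3086 − 0.04193 × ρ
ρ = (0.3086 − 0.1982) / 0.04193 = 2.63 g/cm³

2.63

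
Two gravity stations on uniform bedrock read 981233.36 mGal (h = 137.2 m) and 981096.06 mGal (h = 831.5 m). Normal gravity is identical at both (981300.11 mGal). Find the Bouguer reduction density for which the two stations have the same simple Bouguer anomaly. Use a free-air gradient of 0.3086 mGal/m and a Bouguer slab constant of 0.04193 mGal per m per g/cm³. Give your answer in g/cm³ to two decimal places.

2.64

Δg_obs = 981096.06 − 981233.36 = -137.30 mGal over Δh = 831.5 − 137.2 = 694.3 m
Equal Bouguer anomalies ⇒ Δg_obs + (0.3086 − 0.04193ρ)·Δh = 0
0.3086 − 0.04193ρ = −Δg_obs/Δh = 0.19775
ρ = (0.3086 − 0.19775) / 0.04193 = 2.64 g/cm³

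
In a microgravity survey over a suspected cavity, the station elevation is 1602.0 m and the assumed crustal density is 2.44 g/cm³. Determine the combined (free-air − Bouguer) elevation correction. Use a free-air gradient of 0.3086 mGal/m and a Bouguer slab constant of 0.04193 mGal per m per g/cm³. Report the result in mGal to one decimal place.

Combined gradient = 0.3086 − 0.04193 × 2.44 = 0.2062908 mGal/m
Combined elevation correction = 0.2062908 × 1602.0 = 330.5 mGal

330.5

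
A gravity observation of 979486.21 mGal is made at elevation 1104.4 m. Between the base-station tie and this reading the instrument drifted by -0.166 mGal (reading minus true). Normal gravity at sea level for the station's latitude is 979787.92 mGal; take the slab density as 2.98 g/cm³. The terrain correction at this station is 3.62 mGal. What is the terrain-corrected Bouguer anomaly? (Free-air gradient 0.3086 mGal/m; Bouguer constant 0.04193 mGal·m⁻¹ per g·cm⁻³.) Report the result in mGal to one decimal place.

Drift-corrected reading = 979486.21 − (-0.166) = 979486.376 mGal
Free-air correction = 0.3086 × 1104.4 = 340.82 mGal
Free-air anomaly = 979486.376 − 979787.92 + (340.82) = 39.276 mGal
Bouguer slab correction = 0.04193 × 2.98 × 1104.4 = 138.00 mGal
Simple Bouguer anomaly = 39.276 − (138.00) = -98.724 mGal
Complete Bouguer anomaly = -98.724 + 3.62 = -95.104 mGal

-95.1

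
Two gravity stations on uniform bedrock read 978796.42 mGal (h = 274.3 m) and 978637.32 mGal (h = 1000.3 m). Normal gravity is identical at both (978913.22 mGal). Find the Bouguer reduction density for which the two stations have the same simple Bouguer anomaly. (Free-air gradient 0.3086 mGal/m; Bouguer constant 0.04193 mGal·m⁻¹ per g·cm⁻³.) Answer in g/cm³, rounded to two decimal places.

2.13

Δg_obs = 978637.32 − 978796.42 = -159.10 mGal over Δh = 1000.3 − 274.3 = 726.0 m
Equal Bouguer anomalies ⇒ Δg_obs + (0.3086 − 0.04193ρ)·Δh = 0
0.3086 − 0.04193ρ = −Δg_obs/Δh = 0.21915
ρ = (0.3086 − 0.21915) / 0.04193 = 2.13 g/cm³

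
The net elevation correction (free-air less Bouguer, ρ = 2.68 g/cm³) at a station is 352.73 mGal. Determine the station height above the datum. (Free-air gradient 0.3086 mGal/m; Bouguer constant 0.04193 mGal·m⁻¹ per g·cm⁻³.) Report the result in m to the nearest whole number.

1798

Combined gradient = 0.3086 − 0.04193 × 2.68 = 0.1962276 mGal/m
h = 352.73 / 0.1962276 = 1797.56 m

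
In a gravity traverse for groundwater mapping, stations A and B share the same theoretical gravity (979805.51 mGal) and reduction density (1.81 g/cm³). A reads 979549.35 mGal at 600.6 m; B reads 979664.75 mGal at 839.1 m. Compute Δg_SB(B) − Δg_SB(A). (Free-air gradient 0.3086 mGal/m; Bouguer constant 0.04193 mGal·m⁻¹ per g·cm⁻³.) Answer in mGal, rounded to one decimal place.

170.9

Δg_SB(A) = 979549.35 − 979805.51 + 0.3086×600.6 − 0.04193×1.81×600.6 = -116.40 mGal
Δg_SB(B) = 979664.75 − 979805.51 + 0.3086×839.1 − 0.04193×1.81×839.1 = 54.50 mGal
Difference = 54.50 − (-116.40) = 170.90 mGal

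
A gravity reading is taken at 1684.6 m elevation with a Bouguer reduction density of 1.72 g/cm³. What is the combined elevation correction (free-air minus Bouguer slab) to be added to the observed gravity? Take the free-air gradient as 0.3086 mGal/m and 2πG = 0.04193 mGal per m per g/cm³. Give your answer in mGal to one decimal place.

Combined gradient = 0.3086 − 0.04193 × 1.72 = 0.2364804 mGal/m
Combined elevation correction = 0.2364804 × 1684.6 = 398.4 mGal

398.4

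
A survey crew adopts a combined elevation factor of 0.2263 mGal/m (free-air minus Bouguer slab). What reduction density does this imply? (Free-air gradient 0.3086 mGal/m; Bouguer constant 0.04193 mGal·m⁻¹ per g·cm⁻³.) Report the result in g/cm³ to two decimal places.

0.2263 = 0.3086 − 0.04193 × ρ
ρ = (0.3086 − 0.2263) / 0.04193 = 1.96 g/cm³

1.96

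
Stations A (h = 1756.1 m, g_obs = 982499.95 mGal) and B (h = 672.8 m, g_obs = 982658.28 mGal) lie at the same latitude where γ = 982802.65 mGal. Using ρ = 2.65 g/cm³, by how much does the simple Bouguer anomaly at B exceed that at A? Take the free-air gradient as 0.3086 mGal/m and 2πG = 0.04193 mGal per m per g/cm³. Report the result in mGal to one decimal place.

-55.6

Δg_SB(A) = 982499.95 − 982802.65 + 0.3086×1756.1 − 0.04193×2.65×1756.1 = 44.10 mGal
Δg_SB(B) = 982658.28 − 982802.65 + 0.3086×672.8 − 0.04193×2.65×672.8 = -11.50 mGal
Difference = -11.50 − (44.10) = -55.60 mGal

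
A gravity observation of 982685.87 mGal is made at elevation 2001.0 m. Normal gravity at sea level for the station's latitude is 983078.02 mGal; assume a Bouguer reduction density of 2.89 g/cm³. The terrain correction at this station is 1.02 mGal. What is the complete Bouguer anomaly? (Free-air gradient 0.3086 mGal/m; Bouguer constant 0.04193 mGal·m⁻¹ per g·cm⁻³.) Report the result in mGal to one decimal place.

Free-air correction = 0.3086 × 2001.0 = 617.51 mGal
Free-air anomaly = 982685.87 − 983078.02 + (617.51) = 225.36 mGal
Bouguer slab correction = 0.04193 × 2.89 × 2001.0 = 242.48 mGal
Simple Bouguer anomaly = 225.36 − (242.48) = -17.12 mGal
Complete Bouguer anomaly = -17.12 + 1.02 = -16.10 mGal

-16.1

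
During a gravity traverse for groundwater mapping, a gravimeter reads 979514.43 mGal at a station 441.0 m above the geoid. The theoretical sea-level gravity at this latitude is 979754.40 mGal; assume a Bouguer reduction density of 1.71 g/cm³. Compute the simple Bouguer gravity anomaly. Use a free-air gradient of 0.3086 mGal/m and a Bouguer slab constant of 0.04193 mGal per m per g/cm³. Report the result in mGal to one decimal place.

Free-air correction = 0.3086 × 441.0 = 136.09 mGal
Free-air anomaly = 979514.43 − 979754.40 + (136.09) = -103.88 mGal
Bouguer slab correction = 0.04193 × 1.71 × 441.0 = 31.62 mGal
Simple Bouguer anomaly = -103.88 − (31.62) = -135.50 mGal

-135.5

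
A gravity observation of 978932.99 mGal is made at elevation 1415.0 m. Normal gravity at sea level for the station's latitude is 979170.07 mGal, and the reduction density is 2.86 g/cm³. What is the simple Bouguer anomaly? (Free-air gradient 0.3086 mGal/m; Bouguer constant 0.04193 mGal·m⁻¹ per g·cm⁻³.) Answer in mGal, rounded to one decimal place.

29.9

Free-air correction = 0.3086 × 1415.0 = 436.67 mGal
Free-air anomaly = 978932.99 − 979170.07 + (436.67) = 199.59 mGal
Bouguer slab correction = 0.04193 × 2.86 × 1415.0 = 169.69 mGal
Simple Bouguer anomaly = 199.59 − (169.69) = 29.90 mGal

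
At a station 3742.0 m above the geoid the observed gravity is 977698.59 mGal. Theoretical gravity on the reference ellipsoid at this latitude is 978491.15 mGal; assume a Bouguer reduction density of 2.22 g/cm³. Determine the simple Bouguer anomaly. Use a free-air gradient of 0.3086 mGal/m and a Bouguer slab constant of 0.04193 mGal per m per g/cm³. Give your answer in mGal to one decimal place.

Free-air correction = 0.3086 × 3742.0 = 1154.78 mGal
Free-air anomaly = 977698.59 − 978491.15 + (1154.78) = 362.22 mGal
Bouguer slab correction = 0.04193 × 2.22 × 3742.0 = 348.32 mGal
Simple Bouguer anomaly = 362.22 − (348.32) = 13.90 mGal

13.9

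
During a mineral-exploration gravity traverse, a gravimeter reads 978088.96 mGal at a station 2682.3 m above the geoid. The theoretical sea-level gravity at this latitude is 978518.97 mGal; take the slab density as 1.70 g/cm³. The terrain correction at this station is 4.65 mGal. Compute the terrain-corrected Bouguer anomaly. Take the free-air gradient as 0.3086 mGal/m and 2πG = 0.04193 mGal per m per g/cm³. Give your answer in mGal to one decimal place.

211.2

Free-air correction = 0.3086 × 2682.3 = 827.76 mGal
Free-air anomaly = 978088.96 − 978518.97 + (827.76) = 397.75 mGal
Bouguer slab correction = 0.04193 × 1.70 × 2682.3 = 191.20 mGal
Simple Bouguer anomaly = 397.75 − (191.20) = 206.55 mGal
Complete Bouguer anomaly = 206.55 + 4.65 = 211.20 mGal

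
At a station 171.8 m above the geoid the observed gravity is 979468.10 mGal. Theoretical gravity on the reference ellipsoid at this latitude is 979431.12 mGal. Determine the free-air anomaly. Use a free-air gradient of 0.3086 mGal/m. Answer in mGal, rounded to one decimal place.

Free-air correction = 0.3086 × 171.8 = 53.02 mGal
Free-air anomaly = 979468.10 − 979431.12 + (53.02) = 90.00 mGal

90.0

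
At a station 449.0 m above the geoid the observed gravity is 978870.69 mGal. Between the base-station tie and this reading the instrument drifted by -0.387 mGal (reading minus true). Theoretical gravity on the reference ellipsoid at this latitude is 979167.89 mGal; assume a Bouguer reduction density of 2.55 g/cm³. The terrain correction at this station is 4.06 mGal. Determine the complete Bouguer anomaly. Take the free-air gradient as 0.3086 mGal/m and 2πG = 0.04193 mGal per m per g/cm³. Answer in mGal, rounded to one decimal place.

Drift-corrected reading = 978870.69 − (-0.387) = 978871.077 mGal
Free-air correction = 0.3086 × 449.0 = 138.56 mGal
Free-air anomaly = 978871.077 − 979167.89 + (138.56) = -158.253 mGal
Bouguer slab correction = 0.04193 × 2.55 × 449.0 = 48.01 mGal
Simple Bouguer anomaly = -158.253 − (48.01) = -206.263 mGal
Complete Bouguer anomaly = -206.263 + 4.06 = -202.203 mGal

-202.2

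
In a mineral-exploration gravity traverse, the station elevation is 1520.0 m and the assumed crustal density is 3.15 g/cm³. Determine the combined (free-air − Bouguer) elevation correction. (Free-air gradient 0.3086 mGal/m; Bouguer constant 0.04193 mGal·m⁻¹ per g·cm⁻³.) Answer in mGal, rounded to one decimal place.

Combined gradient = 0.3086 − 0.04193 × 3.15 = 0.1765205 mGal/m
Combined elevation correction = 0.1765205 × 1520.0 = 268.3 mGal

268.3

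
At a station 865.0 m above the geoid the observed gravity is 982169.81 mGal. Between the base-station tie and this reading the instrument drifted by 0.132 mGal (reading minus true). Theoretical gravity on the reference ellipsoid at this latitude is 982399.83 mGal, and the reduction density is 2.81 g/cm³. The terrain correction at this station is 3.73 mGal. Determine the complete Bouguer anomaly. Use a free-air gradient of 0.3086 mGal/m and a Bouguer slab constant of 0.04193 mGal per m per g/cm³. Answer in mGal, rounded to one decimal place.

-61.4

Drift-corrected reading = 982169.81 − (0.132) = 982169.678 mGal
Free-air correction = 0.3086 × 865.0 = 266.94 mGal
Free-air anomaly = 982169.678 − 982399.83 + (266.94) = 36.788 mGal
Bouguer slab correction = 0.04193 × 2.81 × 865.0 = 101.92 mGal
Simple Bouguer anomaly = 36.788 − (101.92) = -65.132 mGal
Complete Bouguer anomaly = -65.132 + 3.73 = -61.402 mGal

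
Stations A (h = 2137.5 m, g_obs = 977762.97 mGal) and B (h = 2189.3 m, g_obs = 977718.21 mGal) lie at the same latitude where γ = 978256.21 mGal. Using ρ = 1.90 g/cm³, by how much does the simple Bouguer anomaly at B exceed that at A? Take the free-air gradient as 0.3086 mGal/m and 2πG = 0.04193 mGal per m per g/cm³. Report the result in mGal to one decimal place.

Δg_SB(A) = 977762.97 − 978256.21 + 0.3086×2137.5 − 0.04193×1.90×2137.5 = -3.90 mGal
Δg_SB(B) = 977718.21 − 978256.21 + 0.3086×2189.3 − 0.04193×1.90×2189.3 = -36.80 mGal
Difference = -36.80 − (-3.90) = -32.90 mGal

-32.9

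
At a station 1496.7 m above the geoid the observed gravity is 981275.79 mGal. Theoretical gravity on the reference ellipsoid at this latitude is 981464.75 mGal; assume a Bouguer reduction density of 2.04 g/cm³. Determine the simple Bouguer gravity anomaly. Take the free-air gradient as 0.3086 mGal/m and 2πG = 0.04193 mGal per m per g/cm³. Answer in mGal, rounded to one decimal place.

144.9

Free-air correction = 0.3086 × 1496.7 = 461.88 mGal
Free-air anomaly = 981275.79 − 981464.75 + (461.88) = 272.92 mGal
Bouguer slab correction = 0.04193 × 2.04 × 1496.7 = 128.02 mGal
Simple Bouguer anomaly = 272.92 − (128.02) = 144.90 mGal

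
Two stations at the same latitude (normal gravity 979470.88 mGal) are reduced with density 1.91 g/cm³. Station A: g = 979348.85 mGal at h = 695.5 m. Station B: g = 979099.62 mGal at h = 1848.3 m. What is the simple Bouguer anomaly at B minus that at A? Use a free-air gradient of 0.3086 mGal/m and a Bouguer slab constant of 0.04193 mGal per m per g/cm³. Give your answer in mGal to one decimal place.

Δg_SB(A) = 979348.85 − 979470.88 + 0.3086×695.5 − 0.04193×1.91×695.5 = 36.90 mGal
Δg_SB(B) = 979099.62 − 979470.88 + 0.3086×1848.3 − 0.04193×1.91×1848.3 = 51.10 mGal
Difference = 51.10 − (36.90) = 14.20 mGal

14.2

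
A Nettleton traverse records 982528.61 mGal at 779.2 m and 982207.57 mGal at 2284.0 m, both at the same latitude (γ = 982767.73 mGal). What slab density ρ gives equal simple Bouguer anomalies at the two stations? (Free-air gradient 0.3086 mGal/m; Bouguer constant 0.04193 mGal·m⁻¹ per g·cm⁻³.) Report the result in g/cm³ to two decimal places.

2.27

Δg_obs = 982207.57 − 982528.61 = -321.04 mGal over Δh = 2284.0 − 779.2 = 1504.8 m
Equal Bouguer anomalies ⇒ Δg_obs + (0.3086 − 0.04193ρ)·Δh = 0
0.3086 − 0.04193ρ = −Δg_obs/Δh = 0.21334
ρ = (0.3086 − 0.21334) / 0.04193 = 2.27 g/cm³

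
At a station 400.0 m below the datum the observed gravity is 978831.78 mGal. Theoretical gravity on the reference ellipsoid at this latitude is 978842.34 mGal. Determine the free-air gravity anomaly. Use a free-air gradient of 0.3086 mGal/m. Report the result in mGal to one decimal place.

Free-air correction = 0.3086 × -400.0 = -123.44 mGal
Free-air anomaly = 978831.78 − 978842.34 + (-123.44) = -134.00 mGal

-134.0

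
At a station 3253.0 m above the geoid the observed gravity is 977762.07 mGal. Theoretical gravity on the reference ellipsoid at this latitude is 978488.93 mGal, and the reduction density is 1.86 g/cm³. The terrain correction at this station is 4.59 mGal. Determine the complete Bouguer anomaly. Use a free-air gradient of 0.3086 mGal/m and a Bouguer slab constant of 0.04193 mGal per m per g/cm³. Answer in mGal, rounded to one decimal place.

Free-air correction = 0.3086 × 3253.0 = 1003.88 mGal
Free-air anomaly = 977762.07 − 978488.93 + (1003.88) = 277.02 mGal
Bouguer slab correction = 0.04193 × 1.86 × 3253.0 = 253.70 mGal
Simple Bouguer anomaly = 277.02 − (253.70) = 23.32 mGal
Complete Bouguer anomaly = 23.32 + 4.59 = 27.91 mGal

27.9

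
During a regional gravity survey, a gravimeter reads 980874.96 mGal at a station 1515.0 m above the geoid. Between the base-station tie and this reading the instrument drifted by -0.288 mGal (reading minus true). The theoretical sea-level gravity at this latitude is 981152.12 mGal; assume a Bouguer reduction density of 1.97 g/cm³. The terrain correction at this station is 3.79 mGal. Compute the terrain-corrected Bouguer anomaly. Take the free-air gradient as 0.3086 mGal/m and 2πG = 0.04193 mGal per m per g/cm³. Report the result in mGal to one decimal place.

Drift-corrected reading = 980874.96 − (-0.288) = 980875.248 mGal
Free-air correction = 0.3086 × 1515.0 = 467.53 mGal
Free-air anomaly = 980875.248 − 981152.12 + (467.53) = 190.658 mGal
Bouguer slab correction = 0.04193 × 1.97 × 1515.0 = 125.14 mGal
Simple Bouguer anomaly = 190.658 − (125.14) = 65.518 mGal
Complete Bouguer anomaly = 65.518 + 3.79 = 69.308 mGal

69.3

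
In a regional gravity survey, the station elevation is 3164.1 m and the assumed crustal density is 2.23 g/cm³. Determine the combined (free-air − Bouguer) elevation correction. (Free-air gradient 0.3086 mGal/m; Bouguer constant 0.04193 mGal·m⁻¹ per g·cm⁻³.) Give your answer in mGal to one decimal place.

680.6

Combined gradient = 0.3086 − 0.04193 × 2.23 = 0.2150961 mGal/m
Combined elevation correction = 0.2150961 × 3164.1 = 680.6 mGal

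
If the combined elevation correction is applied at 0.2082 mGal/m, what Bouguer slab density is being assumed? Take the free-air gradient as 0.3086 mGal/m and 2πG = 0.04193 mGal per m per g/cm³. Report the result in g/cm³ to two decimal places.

2.39

0.2082 = 0.3086 − 0.04193 × ρ
ρ = (0.3086 − 0.2082) / 0.04193 = 2.39 g/cm³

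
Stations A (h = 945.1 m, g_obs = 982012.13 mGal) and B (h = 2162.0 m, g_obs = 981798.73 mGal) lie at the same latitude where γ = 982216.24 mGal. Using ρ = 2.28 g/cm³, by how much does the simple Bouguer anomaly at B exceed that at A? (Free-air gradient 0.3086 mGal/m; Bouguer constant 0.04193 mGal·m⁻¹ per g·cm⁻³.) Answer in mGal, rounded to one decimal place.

45.8

Δg_SB(A) = 982012.13 − 982216.24 + 0.3086×945.1 − 0.04193×2.28×945.1 = -2.80 mGal
Δg_SB(B) = 981798.73 − 982216.24 + 0.3086×2162.0 − 0.04193×2.28×2162.0 = 43.00 mGal
Difference = 43.00 − (-2.80) = 45.80 mGal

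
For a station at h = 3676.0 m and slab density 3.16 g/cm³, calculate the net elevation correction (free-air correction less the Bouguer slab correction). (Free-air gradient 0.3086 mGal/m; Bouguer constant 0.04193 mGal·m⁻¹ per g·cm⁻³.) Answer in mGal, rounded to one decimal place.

647.3

Combined gradient = 0.3086 − 0.04193 × 3.16 = 0.1761012 mGal/m
Combined elevation correction = 0.1761012 × 3676.0 = 647.3 mGal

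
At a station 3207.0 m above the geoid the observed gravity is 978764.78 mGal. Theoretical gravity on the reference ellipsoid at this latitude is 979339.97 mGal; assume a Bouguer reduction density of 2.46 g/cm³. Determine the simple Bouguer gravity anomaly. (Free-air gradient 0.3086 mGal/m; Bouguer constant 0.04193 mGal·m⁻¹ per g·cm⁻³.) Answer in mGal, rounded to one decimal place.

Free-air correction = 0.3086 × 3207.0 = 989.68 mGal
Free-air anomaly = 978764.78 − 979339.97 + (989.68) = 414.49 mGal
Bouguer slab correction = 0.04193 × 2.46 × 3207.0 = 330.79 mGal
Simple Bouguer anomaly = 414.49 − (330.79) = 83.70 mGal

83.7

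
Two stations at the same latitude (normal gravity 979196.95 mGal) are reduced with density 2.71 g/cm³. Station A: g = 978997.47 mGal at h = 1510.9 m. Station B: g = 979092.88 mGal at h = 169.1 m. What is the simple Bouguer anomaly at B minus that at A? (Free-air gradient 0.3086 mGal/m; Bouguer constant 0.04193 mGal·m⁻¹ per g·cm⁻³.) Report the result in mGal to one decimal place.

Δg_SB(A) = 978997.47 − 979196.95 + 0.3086×1510.9 − 0.04193×2.71×1510.9 = 95.10 mGal
Δg_SB(B) = 979092.88 − 979196.95 + 0.3086×169.1 − 0.04193×2.71×169.1 = -71.10 mGal
Difference = -71.10 − (95.10) = -166.20 mGal

-166.2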